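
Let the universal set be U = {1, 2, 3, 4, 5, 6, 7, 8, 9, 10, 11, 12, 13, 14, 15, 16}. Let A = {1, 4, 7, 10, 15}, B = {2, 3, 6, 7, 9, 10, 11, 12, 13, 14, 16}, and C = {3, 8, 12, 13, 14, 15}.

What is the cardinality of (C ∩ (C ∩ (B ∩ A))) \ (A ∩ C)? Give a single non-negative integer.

B ∩ A = {7, 10}
C ∩ (B ∩ A) = {}
C ∩ (C ∩ (B ∩ A)) = {}
A ∩ C = {15}
(C ∩ (C ∩ (B ∩ A))) \ (A ∩ C) = {}
|(C ∩ (C ∩ (B ∩ A))) \ (A ∩ C)| = 0

0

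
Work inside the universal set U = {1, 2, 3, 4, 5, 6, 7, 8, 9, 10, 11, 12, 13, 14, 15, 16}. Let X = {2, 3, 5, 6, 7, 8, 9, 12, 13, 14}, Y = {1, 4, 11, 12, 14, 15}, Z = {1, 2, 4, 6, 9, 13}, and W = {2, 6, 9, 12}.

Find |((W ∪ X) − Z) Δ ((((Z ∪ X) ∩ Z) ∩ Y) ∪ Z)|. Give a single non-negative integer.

W ∪ X = {2, 3, 5, 6, 7, 8, 9, 12, 13, 14}
(W ∪ X) − Z = {3, 5, 7, 8, 12, 14}
Z ∪ X = {1, 2, 3, 4, 5, 6, 7, 8, 9, 12, 13, 14}
(Z ∪ X) ∩ Z = {1, 2, 4, 6, 9, 13}
((Z ∪ X) ∩ Z) ∩ Y = {1, 4}
(((Z ∪ X) ∩ Z) ∩ Y) ∪ Z = {1, 2, 4, 6, 9, 13}
((W ∪ X) − Z) Δ ((((Z ∪ X) ∩ Z) ∩ Y) ∪ Z) = {1, 2, 3, 4, 5, 6, 7, 8, 9, 12, 13, 14}
|((W ∪ X) − Z) Δ ((((Z ∪ X) ∩ Z) ∩ Y) ∪ Z)| = 12

12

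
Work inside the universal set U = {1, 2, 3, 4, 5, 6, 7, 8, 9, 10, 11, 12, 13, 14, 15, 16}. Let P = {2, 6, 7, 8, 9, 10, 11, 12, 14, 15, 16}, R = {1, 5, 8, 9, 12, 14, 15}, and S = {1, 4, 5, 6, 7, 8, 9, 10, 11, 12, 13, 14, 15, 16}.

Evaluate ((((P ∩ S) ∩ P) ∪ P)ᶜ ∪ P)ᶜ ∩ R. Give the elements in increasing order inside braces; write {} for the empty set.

P ∩ S = {6, 7, 8, 9, 10, 11, 12, 14, 15, 16}
(P ∩ S) ∩ P = {6, 7, 8, 9, 10, 11, 12, 14, 15, 16}
((P ∩ S) ∩ P) ∪ P = {2, 6, 7, 8, 9, 10, 11, 12, 14, 15, 16}
(((P ∩ S) ∩ P) ∪ P)ᶜ = {1, 3, 4, 5, 13}
(((P ∩ S) ∩ P) ∪ P)ᶜ ∪ P = {1, 2, 3, 4, 5, 6, 7, 8, 9, 10, 11, 12, 13, 14, 15, 16}
((((P ∩ S) ∩ P) ∪ P)ᶜ ∪ P)ᶜ = {}
((((P ∩ S) ∩ P) ∪ P)ᶜ ∪ P)ᶜ ∩ R = {}

{}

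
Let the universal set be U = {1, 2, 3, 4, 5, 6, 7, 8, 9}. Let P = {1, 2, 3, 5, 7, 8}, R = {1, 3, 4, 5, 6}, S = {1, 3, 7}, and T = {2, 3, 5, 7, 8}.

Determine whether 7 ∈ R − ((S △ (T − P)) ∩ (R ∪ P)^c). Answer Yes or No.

7 ∈ T and 7 ∈ P, so 7 ∉ T − P
7 ∈ S and 7 ∉ (T − P), so 7 ∈ S △ (T − P)
7 ∉ R and 7 ∈ P, so 7 ∈ R ∪ P
7 ∉ (R ∪ P)^c since 7 ∈ (R ∪ P)
7 ∈ (S △ (T − P)) and 7 ∉ (R ∪ P)^c, so 7 ∉ (S △ (T − P)) ∩ (R ∪ P)^c
7 ∉ R and 7 ∉ ((S △ (T − P)) ∩ (R ∪ P)^c), so 7 ∉ R − ((S △ (T − P)) ∩ (R ∪ P)^c)

No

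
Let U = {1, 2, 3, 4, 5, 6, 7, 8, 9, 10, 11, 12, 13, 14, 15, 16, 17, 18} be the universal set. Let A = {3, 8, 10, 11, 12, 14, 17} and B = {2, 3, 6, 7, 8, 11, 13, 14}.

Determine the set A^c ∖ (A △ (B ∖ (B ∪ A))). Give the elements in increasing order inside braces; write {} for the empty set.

{1, 2, 4, 5, 6, 7, 9, 13, 15, 16, 18}

A^c = {1, 2, 4, 5, 6, 7, 9, 13, 15, 16, 18}
B ∪ A = {2, 3, 6, 7, 8, 10, 11, 12, 13, 14, 17}
B ∖ (B ∪ A) = {}
A △ (B ∖ (B ∪ A)) = {3, 8, 10, 11, 12, 14, 17}
A^c ∖ (A △ (B ∖ (B ∪ A))) = {1, 2, 4, 5, 6, 7, 9, 13, 15, 16, 18}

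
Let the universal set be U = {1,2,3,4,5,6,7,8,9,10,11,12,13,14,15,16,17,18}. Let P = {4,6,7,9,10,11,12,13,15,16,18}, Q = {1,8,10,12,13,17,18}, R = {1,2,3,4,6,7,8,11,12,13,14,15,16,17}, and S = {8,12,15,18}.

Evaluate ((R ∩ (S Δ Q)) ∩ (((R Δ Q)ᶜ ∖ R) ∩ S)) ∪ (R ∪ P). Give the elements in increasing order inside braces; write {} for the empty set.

S Δ Q = {1,10,13,15,17}
R ∩ (S Δ Q) = {1,13,15,17}
R Δ Q = {2,3,4,6,7,10,11,14,15,16,18}
(R Δ Q)ᶜ = {1,5,8,9,12,13,17}
(R Δ Q)ᶜ ∖ R = {5,9}
((R Δ Q)ᶜ ∖ R) ∩ S = {}
(R ∩ (S Δ Q)) ∩ (((R Δ Q)ᶜ ∖ R) ∩ S) = {}
R ∪ P = {1,2,3,4,6,7,8,9,10,11,12,13,14,15,16,17,18}
((R ∩ (S Δ Q)) ∩ (((R Δ Q)ᶜ ∖ R) ∩ S)) ∪ (R ∪ P) = {1,2,3,4,6,7,8,9,10,11,12,13,14,15,16,17,18}

{1,2,3,4,6,7,8,9,10,11,12,13,14,15,16,17,18}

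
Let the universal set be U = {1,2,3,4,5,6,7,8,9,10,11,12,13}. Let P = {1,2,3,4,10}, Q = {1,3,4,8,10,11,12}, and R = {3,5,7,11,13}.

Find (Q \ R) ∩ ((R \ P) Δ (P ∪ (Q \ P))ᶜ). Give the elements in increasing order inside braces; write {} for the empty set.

{}

Q \ R = {1,4,8,10,12}
R \ P = {5,7,11,13}
Q \ P = {8,11,12}
P ∪ (Q \ P) = {1,2,3,4,8,10,11,12}
(P ∪ (Q \ P))ᶜ = {5,6,7,9,13}
(R \ P) Δ (P ∪ (Q \ P))ᶜ = {6,9,11}
(Q \ R) ∩ ((R \ P) Δ (P ∪ (Q \ P))ᶜ) = {}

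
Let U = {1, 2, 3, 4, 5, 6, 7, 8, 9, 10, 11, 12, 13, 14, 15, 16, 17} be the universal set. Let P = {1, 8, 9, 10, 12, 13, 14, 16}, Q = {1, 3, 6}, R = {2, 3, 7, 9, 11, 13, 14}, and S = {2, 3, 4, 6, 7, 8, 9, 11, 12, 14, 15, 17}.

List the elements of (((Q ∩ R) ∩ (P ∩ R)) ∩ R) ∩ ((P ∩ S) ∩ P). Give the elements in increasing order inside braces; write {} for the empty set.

Q ∩ R = {3}
P ∩ R = {9, 13, 14}
(Q ∩ R) ∩ (P ∩ R) = {}
((Q ∩ R) ∩ (P ∩ R)) ∩ R = {}
P ∩ S = {8, 9, 12, 14}
(P ∩ S) ∩ P = {8, 9, 12, 14}
(((Q ∩ R) ∩ (P ∩ R)) ∩ R) ∩ ((P ∩ S) ∩ P) = {}

{}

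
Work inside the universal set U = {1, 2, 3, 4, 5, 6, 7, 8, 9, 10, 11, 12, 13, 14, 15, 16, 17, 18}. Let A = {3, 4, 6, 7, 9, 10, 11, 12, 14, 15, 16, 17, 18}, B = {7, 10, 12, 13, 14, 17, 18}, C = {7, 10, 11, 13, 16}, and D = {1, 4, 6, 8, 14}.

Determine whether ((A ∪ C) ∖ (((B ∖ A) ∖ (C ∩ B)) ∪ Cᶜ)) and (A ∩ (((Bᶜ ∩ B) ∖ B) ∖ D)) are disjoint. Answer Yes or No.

A ∪ C = {3, 4, 6, 7, 9, 10, 11, 12, 13, 14, 15, 16, 17, 18}
B ∖ A = {13}
C ∩ B = {7, 10, 13}
(B ∖ A) ∖ (C ∩ B) = {}
Cᶜ = {1, 2, 3, 4, 5, 6, 8, 9, 12, 14, 15, 17, 18}
((B ∖ A) ∖ (C ∩ B)) ∪ Cᶜ = {1, 2, 3, 4, 5, 6, 8, 9, 12, 14, 15, 17, 18}
(A ∪ C) ∖ (((B ∖ A) ∖ (C ∩ B)) ∪ Cᶜ) = {7, 10, 11, 13, 16}
Bᶜ = {1, 2, 3, 4, 5, 6, 8, 9, 11, 15, 16}
Bᶜ ∩ B = {}
(Bᶜ ∩ B) ∖ B = {}
((Bᶜ ∩ B) ∖ B) ∖ D = {}
A ∩ (((Bᶜ ∩ B) ∖ B) ∖ D) = {}
{7, 10, 11, 13, 16} and {} share no elements.

Yes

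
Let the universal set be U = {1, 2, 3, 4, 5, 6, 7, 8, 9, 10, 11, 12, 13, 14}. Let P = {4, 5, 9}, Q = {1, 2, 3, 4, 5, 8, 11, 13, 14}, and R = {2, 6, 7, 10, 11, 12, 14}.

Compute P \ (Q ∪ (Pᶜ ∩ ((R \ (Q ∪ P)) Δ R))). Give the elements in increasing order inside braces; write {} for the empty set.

Pᶜ = {1, 2, 3, 6, 7, 8, 10, 11, 12, 13, 14}
Q ∪ P = {1, 2, 3, 4, 5, 8, 9, 11, 13, 14}
R \ (Q ∪ P) = {6, 7, 10, 12}
(R \ (Q ∪ P)) Δ R = {2, 11, 14}
Pᶜ ∩ ((R \ (Q ∪ P)) Δ R) = {2, 11, 14}
Q ∪ (Pᶜ ∩ ((R \ (Q ∪ P)) Δ R)) = {1, 2, 3, 4, 5, 8, 11, 13, 14}
P \ (Q ∪ (Pᶜ ∩ ((R \ (Q ∪ P)) Δ R))) = {9}

{9}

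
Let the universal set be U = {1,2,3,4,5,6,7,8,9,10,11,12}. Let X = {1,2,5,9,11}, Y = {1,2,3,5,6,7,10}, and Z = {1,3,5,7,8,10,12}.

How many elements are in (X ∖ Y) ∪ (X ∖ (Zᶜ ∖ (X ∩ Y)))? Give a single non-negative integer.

X ∖ Y = {9,11}
Zᶜ = {2,4,6,9,11}
X ∩ Y = {1,2,5}
Zᶜ ∖ (X ∩ Y) = {4,6,9,11}
X ∖ (Zᶜ ∖ (X ∩ Y)) = {1,2,5}
(X ∖ Y) ∪ (X ∖ (Zᶜ ∖ (X ∩ Y))) = {1,2,5,9,11}
|(X ∖ Y) ∪ (X ∖ (Zᶜ ∖ (X ∩ Y)))| = 5

5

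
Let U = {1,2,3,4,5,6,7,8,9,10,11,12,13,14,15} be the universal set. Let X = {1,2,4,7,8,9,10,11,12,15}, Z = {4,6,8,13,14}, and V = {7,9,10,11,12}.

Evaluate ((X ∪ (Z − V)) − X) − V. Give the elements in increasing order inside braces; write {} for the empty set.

Z − V = {4,6,8,13,14}
X ∪ (Z − V) = {1,2,4,6,7,8,9,10,11,12,13,14,15}
(X ∪ (Z − V)) − X = {6,13,14}
((X ∪ (Z − V)) − X) − V = {6,13,14}

{6,13,14}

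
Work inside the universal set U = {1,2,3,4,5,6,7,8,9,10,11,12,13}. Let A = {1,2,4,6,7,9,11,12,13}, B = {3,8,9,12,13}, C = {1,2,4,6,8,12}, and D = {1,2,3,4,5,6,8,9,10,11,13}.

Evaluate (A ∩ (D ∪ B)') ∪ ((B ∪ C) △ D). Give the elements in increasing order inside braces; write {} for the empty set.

{5,7,10,11,12}

D ∪ B = {1,2,3,4,5,6,8,9,10,11,12,13}
(D ∪ B)' = {7}
A ∩ (D ∪ B)' = {7}
B ∪ C = {1,2,3,4,6,8,9,12,13}
(B ∪ C) △ D = {5,10,11,12}
(A ∩ (D ∪ B)') ∪ ((B ∪ C) △ D) = {5,7,10,11,12}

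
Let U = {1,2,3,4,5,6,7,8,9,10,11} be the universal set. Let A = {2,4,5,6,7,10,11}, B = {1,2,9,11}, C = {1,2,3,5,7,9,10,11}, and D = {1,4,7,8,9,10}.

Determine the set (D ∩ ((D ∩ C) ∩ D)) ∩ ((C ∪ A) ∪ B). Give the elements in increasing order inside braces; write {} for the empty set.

D ∩ C = {1,7,9,10}
(D ∩ C) ∩ D = {1,7,9,10}
D ∩ ((D ∩ C) ∩ D) = {1,7,9,10}
C ∪ A = {1,2,3,4,5,6,7,9,10,11}
(C ∪ A) ∪ B = {1,2,3,4,5,6,7,9,10,11}
(D ∩ ((D ∩ C) ∩ D)) ∩ ((C ∪ A) ∪ B) = {1,7,9,10}

{1,7,9,10}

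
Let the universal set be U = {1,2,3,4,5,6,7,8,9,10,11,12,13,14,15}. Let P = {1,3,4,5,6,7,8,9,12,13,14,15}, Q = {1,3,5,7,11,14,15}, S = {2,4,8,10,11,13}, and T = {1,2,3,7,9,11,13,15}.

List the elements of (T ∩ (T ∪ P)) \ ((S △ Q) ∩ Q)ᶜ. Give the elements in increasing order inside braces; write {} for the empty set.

T ∪ P = {1,2,3,4,5,6,7,8,9,11,12,13,14,15}
T ∩ (T ∪ P) = {1,2,3,7,9,11,13,15}
S △ Q = {1,2,3,4,5,7,8,10,13,14,15}
(S △ Q) ∩ Q = {1,3,5,7,14,15}
((S △ Q) ∩ Q)ᶜ = {2,4,6,8,9,10,11,12,13}
(T ∩ (T ∪ P)) \ ((S △ Q) ∩ Q)ᶜ = {1,3,7,15}

{1,3,7,15}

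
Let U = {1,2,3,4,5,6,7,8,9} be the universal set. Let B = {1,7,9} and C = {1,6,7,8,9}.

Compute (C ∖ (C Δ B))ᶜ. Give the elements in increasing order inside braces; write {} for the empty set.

C Δ B = {6,8}
C ∖ (C Δ B) = {1,7,9}
(C ∖ (C Δ B))ᶜ = {2,3,4,5,6,8}

{2,3,4,5,6,8}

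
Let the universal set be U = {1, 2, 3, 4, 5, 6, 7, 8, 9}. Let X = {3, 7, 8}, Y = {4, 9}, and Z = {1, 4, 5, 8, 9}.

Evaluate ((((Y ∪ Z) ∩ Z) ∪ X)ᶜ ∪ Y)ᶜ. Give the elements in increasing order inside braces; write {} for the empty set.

Y ∪ Z = {1, 4, 5, 8, 9}
(Y ∪ Z) ∩ Z = {1, 4, 5, 8, 9}
((Y ∪ Z) ∩ Z) ∪ X = {1, 3, 4, 5, 7, 8, 9}
(((Y ∪ Z) ∩ Z) ∪ X)ᶜ = {2, 6}
(((Y ∪ Z) ∩ Z) ∪ X)ᶜ ∪ Y = {2, 4, 6, 9}
((((Y ∪ Z) ∩ Z) ∪ X)ᶜ ∪ Y)ᶜ = {1, 3, 5, 7, 8}

{1, 3, 5, 7, 8}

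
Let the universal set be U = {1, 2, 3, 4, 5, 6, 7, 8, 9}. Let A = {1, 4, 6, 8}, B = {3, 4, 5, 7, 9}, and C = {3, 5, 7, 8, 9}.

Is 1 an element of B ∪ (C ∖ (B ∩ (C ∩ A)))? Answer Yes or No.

No

1 ∉ C and 1 ∈ A, so 1 ∉ C ∩ A
1 ∉ B and 1 ∉ (C ∩ A), so 1 ∉ B ∩ (C ∩ A)
1 ∉ C and 1 ∉ (B ∩ (C ∩ A)), so 1 ∉ C ∖ (B ∩ (C ∩ A))
1 ∉ B and 1 ∉ (C ∖ (B ∩ (C ∩ A))), so 1 ∉ B ∪ (C ∖ (B ∩ (C ∩ A)))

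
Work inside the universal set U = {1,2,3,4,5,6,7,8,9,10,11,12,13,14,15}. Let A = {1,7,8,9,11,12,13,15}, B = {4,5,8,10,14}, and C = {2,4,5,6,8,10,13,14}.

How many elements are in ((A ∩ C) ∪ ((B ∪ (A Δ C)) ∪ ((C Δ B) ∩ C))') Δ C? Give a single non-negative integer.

A ∩ C = {8,13}
A Δ C = {1,2,4,5,6,7,9,10,11,12,14,15}
B ∪ (A Δ C) = {1,2,4,5,6,7,8,9,10,11,12,14,15}
C Δ B = {2,6,13}
(C Δ B) ∩ C = {2,6,13}
(B ∪ (A Δ C)) ∪ ((C Δ B) ∩ C) = {1,2,4,5,6,7,8,9,10,11,12,13,14,15}
((B ∪ (A Δ C)) ∪ ((C Δ B) ∩ C))' = {3}
(A ∩ C) ∪ ((B ∪ (A Δ C)) ∪ ((C Δ B) ∩ C))' = {3,8,13}
((A ∩ C) ∪ ((B ∪ (A Δ C)) ∪ ((C Δ B) ∩ C))') Δ C = {2,3,4,5,6,10,14}
|((A ∩ C) ∪ ((B ∪ (A Δ C)) ∪ ((C Δ B) ∩ C))') Δ C| = 7

7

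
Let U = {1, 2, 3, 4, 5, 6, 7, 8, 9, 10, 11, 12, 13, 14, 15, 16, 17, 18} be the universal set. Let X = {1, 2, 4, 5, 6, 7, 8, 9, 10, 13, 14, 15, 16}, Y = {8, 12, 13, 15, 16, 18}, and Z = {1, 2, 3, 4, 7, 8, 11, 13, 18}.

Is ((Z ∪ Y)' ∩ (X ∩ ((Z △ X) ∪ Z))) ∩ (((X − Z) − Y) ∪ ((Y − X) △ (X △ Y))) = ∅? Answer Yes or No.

No

Z ∪ Y = {1, 2, 3, 4, 7, 8, 11, 12, 13, 15, 16, 18}
(Z ∪ Y)' = {5, 6, 9, 10, 14, 17}
Z △ X = {3, 5, 6, 9, 10, 11, 14, 15, 16, 18}
(Z △ X) ∪ Z = {1, 2, 3, 4, 5, 6, 7, 8, 9, 10, 11, 13, 14, 15, 16, 18}
X ∩ ((Z △ X) ∪ Z) = {1, 2, 4, 5, 6, 7, 8, 9, 10, 13, 14, 15, 16}
(Z ∪ Y)' ∩ (X ∩ ((Z △ X) ∪ Z)) = {5, 6, 9, 10, 14}
X − Z = {5, 6, 9, 10, 14, 15, 16}
(X − Z) − Y = {5, 6, 9, 10, 14}
Y − X = {12, 18}
X △ Y = {1, 2, 4, 5, 6, 7, 9, 10, 12, 14, 18}
(Y − X) △ (X △ Y) = {1, 2, 4, 5, 6, 7, 9, 10, 14}
((X − Z) − Y) ∪ ((Y − X) △ (X △ Y)) = {1, 2, 4, 5, 6, 7, 9, 10, 14}
5 lies in both, so they are not disjoint.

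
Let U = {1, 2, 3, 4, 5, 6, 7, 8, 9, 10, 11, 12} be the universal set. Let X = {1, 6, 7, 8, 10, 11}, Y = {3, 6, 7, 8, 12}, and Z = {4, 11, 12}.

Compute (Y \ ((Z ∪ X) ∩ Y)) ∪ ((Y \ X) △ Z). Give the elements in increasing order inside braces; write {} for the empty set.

Z ∪ X = {1, 4, 6, 7, 8, 10, 11, 12}
(Z ∪ X) ∩ Y = {6, 7, 8, 12}
Y \ ((Z ∪ X) ∩ Y) = {3}
Y \ X = {3, 12}
(Y \ X) △ Z = {3, 4, 11}
(Y \ ((Z ∪ X) ∩ Y)) ∪ ((Y \ X) △ Z) = {3, 4, 11}

{3, 4, 11}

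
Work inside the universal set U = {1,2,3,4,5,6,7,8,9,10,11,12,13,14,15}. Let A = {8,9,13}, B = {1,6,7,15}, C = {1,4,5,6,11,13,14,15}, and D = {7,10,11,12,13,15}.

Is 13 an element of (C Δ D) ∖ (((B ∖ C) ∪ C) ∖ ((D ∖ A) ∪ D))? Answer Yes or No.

13 ∈ C and 13 ∈ D, so 13 ∉ C Δ D
13 ∉ B and 13 ∈ C, so 13 ∉ B ∖ C
13 ∉ (B ∖ C) and 13 ∈ C, so 13 ∈ (B ∖ C) ∪ C
13 ∈ D and 13 ∈ A, so 13 ∉ D ∖ A
13 ∉ (D ∖ A) and 13 ∈ D, so 13 ∈ (D ∖ A) ∪ D
13 ∈ ((B ∖ C) ∪ C) and 13 ∈ ((D ∖ A) ∪ D), so 13 ∉ ((B ∖ C) ∪ C) ∖ ((D ∖ A) ∪ D)
13 ∉ (C Δ D) and 13 ∉ (((B ∖ C) ∪ C) ∖ ((D ∖ A) ∪ D)), so 13 ∉ (C Δ D) ∖ (((B ∖ C) ∪ C) ∖ ((D ∖ A) ∪ D))

No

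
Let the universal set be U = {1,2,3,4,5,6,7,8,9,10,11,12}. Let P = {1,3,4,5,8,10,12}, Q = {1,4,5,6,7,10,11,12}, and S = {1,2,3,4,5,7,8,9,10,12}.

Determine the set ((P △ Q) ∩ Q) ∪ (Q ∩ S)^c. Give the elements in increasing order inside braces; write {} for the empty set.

{2,3,6,7,8,9,11}

P △ Q = {3,6,7,8,11}
(P △ Q) ∩ Q = {6,7,11}
Q ∩ S = {1,4,5,7,10,12}
(Q ∩ S)^c = {2,3,6,8,9,11}
((P △ Q) ∩ Q) ∪ (Q ∩ S)^c = {2,3,6,7,8,9,11}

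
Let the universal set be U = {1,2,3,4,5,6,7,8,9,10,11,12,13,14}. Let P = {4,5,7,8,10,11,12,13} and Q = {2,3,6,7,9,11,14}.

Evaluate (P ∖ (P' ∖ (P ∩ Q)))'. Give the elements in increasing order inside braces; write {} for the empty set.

{1,2,3,6,9,14}

P' = {1,2,3,6,9,14}
P ∩ Q = {7,11}
P' ∖ (P ∩ Q) = {1,2,3,6,9,14}
P ∖ (P' ∖ (P ∩ Q)) = {4,5,7,8,10,11,12,13}
(P ∖ (P' ∖ (P ∩ Q)))' = {1,2,3,6,9,14}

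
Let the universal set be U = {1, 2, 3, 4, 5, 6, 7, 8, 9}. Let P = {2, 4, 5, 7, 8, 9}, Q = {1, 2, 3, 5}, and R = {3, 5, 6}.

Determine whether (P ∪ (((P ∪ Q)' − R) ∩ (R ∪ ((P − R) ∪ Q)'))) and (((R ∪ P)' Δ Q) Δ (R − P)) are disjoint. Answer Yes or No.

P ∪ Q = {1, 2, 3, 4, 5, 7, 8, 9}
(P ∪ Q)' = {6}
(P ∪ Q)' − R = {}
P − R = {2, 4, 7, 8, 9}
(P − R) ∪ Q = {1, 2, 3, 4, 5, 7, 8, 9}
((P − R) ∪ Q)' = {6}
R ∪ ((P − R) ∪ Q)' = {3, 5, 6}
((P ∪ Q)' − R) ∩ (R ∪ ((P − R) ∪ Q)') = {}
P ∪ (((P ∪ Q)' − R) ∩ (R ∪ ((P − R) ∪ Q)')) = {2, 4, 5, 7, 8, 9}
R ∪ P = {2, 3, 4, 5, 6, 7, 8, 9}
(R ∪ P)' = {1}
(R ∪ P)' Δ Q = {2, 3, 5}
R − P = {3, 6}
((R ∪ P)' Δ Q) Δ (R − P) = {2, 5, 6}
2 lies in both, so they are not disjoint.

No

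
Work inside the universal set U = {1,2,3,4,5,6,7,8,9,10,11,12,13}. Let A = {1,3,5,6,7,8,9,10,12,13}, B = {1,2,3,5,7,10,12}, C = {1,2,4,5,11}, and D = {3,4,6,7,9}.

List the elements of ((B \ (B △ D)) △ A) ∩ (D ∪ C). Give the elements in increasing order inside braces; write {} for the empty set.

B △ D = {1,2,4,5,6,9,10,12}
B \ (B △ D) = {3,7}
(B \ (B △ D)) △ A = {1,5,6,8,9,10,12,13}
D ∪ C = {1,2,3,4,5,6,7,9,11}
((B \ (B △ D)) △ A) ∩ (D ∪ C) = {1,5,6,9}

{1,5,6,9}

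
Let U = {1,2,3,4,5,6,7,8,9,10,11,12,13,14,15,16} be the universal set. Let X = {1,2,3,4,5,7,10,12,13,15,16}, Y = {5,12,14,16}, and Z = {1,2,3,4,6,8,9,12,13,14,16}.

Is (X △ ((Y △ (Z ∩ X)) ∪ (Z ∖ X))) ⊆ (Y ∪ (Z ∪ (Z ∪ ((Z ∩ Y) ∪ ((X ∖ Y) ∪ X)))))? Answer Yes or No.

Z ∩ X = {1,2,3,4,12,13,16}
Y △ (Z ∩ X) = {1,2,3,4,5,13,14}
Z ∖ X = {6,8,9,14}
(Y △ (Z ∩ X)) ∪ (Z ∖ X) = {1,2,3,4,5,6,8,9,13,14}
X △ ((Y △ (Z ∩ X)) ∪ (Z ∖ X)) = {6,7,8,9,10,12,14,15,16}
Z ∩ Y = {12,14,16}
X ∖ Y = {1,2,3,4,7,10,13,15}
(X ∖ Y) ∪ X = {1,2,3,4,5,7,10,12,13,15,16}
(Z ∩ Y) ∪ ((X ∖ Y) ∪ X) = {1,2,3,4,5,7,10,12,13,14,15,16}
Z ∪ ((Z ∩ Y) ∪ ((X ∖ Y) ∪ X)) = {1,2,3,4,5,6,7,8,9,10,12,13,14,15,16}
Z ∪ (Z ∪ ((Z ∩ Y) ∪ ((X ∖ Y) ∪ X))) = {1,2,3,4,5,6,7,8,9,10,12,13,14,15,16}
Y ∪ (Z ∪ (Z ∪ ((Z ∩ Y) ∪ ((X ∖ Y) ∪ X)))) = {1,2,3,4,5,6,7,8,9,10,12,13,14,15,16}
Every element of {6,7,8,9,10,12,14,15,16} is in {1,2,3,4,5,6,7,8,9,10,12,13,14,15,16}, so X △ ((Y △ (Z ∩ X)) ∪ (Z ∖ X)) ⊆ Y ∪ (Z ∪ (Z ∪ ((Z ∩ Y) ∪ ((X ∖ Y) ∪ X)))).

Yes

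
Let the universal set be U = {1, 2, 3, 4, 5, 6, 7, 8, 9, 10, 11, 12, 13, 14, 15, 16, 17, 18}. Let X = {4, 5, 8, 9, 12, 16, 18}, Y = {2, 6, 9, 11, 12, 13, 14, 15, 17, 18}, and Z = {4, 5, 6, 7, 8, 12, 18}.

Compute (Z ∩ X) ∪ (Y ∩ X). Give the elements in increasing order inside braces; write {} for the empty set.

{4, 5, 8, 9, 12, 18}

Z ∩ X = {4, 5, 8, 12, 18}
Y ∩ X = {9, 12, 18}
(Z ∩ X) ∪ (Y ∩ X) = {4, 5, 8, 9, 12, 18}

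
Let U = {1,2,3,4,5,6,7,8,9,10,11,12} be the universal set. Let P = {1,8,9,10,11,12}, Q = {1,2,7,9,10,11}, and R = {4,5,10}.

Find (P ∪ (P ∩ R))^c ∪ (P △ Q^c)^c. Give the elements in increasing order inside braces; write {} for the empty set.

{2,3,4,5,6,7,8,12}

P ∩ R = {10}
P ∪ (P ∩ R) = {1,8,9,10,11,12}
(P ∪ (P ∩ R))^c = {2,3,4,5,6,7}
Q^c = {3,4,5,6,8,12}
P △ Q^c = {1,3,4,5,6,9,10,11}
(P △ Q^c)^c = {2,7,8,12}
(P ∪ (P ∩ R))^c ∪ (P △ Q^c)^c = {2,3,4,5,6,7,8,12}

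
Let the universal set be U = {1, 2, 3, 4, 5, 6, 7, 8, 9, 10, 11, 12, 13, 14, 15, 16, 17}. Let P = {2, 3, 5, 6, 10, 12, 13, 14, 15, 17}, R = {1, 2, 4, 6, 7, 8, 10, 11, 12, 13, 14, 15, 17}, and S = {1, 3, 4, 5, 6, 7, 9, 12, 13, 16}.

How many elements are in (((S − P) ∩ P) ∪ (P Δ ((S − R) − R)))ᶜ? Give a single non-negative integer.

7

S − P = {1, 4, 7, 9, 16}
(S − P) ∩ P = {}
S − R = {3, 5, 9, 16}
(S − R) − R = {3, 5, 9, 16}
P Δ ((S − R) − R) = {2, 6, 9, 10, 12, 13, 14, 15, 16, 17}
((S − P) ∩ P) ∪ (P Δ ((S − R) − R)) = {2, 6, 9, 10, 12, 13, 14, 15, 16, 17}
(((S − P) ∩ P) ∪ (P Δ ((S − R) − R)))ᶜ = {1, 3, 4, 5, 7, 8, 11}
|(((S − P) ∩ P) ∪ (P Δ ((S − R) − R)))ᶜ| = 7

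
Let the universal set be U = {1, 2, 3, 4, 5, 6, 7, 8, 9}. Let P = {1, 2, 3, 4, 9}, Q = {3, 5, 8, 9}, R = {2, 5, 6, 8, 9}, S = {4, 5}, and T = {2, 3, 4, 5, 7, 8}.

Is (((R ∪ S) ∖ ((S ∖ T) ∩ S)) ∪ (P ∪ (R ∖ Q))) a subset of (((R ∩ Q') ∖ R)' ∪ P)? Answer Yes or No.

R ∪ S = {2, 4, 5, 6, 8, 9}
S ∖ T = {}
(S ∖ T) ∩ S = {}
(R ∪ S) ∖ ((S ∖ T) ∩ S) = {2, 4, 5, 6, 8, 9}
R ∖ Q = {2, 6}
P ∪ (R ∖ Q) = {1, 2, 3, 4, 6, 9}
((R ∪ S) ∖ ((S ∖ T) ∩ S)) ∪ (P ∪ (R ∖ Q)) = {1, 2, 3, 4, 5, 6, 8, 9}
Q' = {1, 2, 4, 6, 7}
R ∩ Q' = {2, 6}
(R ∩ Q') ∖ R = {}
((R ∩ Q') ∖ R)' = {1, 2, 3, 4, 5, 6, 7, 8, 9}
((R ∩ Q') ∖ R)' ∪ P = {1, 2, 3, 4, 5, 6, 7, 8, 9}
Every element of {1, 2, 3, 4, 5, 6, 8, 9} is in {1, 2, 3, 4, 5, 6, 7, 8, 9}, so ((R ∪ S) ∖ ((S ∖ T) ∩ S)) ∪ (P ∪ (R ∖ Q)) ⊆ ((R ∩ Q') ∖ R)' ∪ P.

Yes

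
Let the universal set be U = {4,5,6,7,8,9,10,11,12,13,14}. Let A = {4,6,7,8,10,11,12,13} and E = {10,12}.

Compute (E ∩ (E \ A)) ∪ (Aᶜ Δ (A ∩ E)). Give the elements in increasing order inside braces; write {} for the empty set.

E \ A = {}
E ∩ (E \ A) = {}
Aᶜ = {5,9,14}
A ∩ E = {10,12}
Aᶜ Δ (A ∩ E) = {5,9,10,12,14}
(E ∩ (E \ A)) ∪ (Aᶜ Δ (A ∩ E)) = {5,9,10,12,14}

{5,9,10,12,14}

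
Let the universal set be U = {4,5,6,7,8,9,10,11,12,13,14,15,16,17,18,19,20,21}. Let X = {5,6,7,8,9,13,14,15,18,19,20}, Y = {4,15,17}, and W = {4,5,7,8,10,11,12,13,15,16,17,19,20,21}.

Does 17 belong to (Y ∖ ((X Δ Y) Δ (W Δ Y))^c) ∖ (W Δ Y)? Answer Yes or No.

Yes

17 ∉ X and 17 ∈ Y, so 17 ∈ X Δ Y
17 ∈ W and 17 ∈ Y, so 17 ∉ W Δ Y
17 ∈ (X Δ Y) and 17 ∉ (W Δ Y), so 17 ∈ (X Δ Y) Δ (W Δ Y)
17 ∉ ((X Δ Y) Δ (W Δ Y))^c since 17 ∈ ((X Δ Y) Δ (W Δ Y))
17 ∈ Y and 17 ∉ ((X Δ Y) Δ (W Δ Y))^c, so 17 ∈ Y ∖ ((X Δ Y) Δ (W Δ Y))^c
17 ∈ W and 17 ∈ Y, so 17 ∉ W Δ Y
17 ∈ (Y ∖ ((X Δ Y) Δ (W Δ Y))^c) and 17 ∉ (W Δ Y), so 17 ∈ (Y ∖ ((X Δ Y) Δ (W Δ Y))^c) ∖ (W Δ Y)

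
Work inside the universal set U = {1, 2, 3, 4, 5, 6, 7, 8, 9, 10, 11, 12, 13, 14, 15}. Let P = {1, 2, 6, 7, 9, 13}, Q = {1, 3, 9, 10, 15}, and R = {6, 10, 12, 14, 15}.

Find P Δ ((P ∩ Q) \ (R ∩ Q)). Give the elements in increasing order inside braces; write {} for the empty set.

{2, 6, 7, 13}

P ∩ Q = {1, 9}
R ∩ Q = {10, 15}
(P ∩ Q) \ (R ∩ Q) = {1, 9}
P Δ ((P ∩ Q) \ (R ∩ Q)) = {2, 6, 7, 13}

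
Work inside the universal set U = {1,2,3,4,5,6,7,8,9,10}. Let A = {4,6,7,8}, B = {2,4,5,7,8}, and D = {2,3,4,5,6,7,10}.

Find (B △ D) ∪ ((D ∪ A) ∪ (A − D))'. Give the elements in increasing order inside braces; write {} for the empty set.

B △ D = {3,6,8,10}
D ∪ A = {2,3,4,5,6,7,8,10}
A − D = {8}
(D ∪ A) ∪ (A − D) = {2,3,4,5,6,7,8,10}
((D ∪ A) ∪ (A − D))' = {1,9}
(B △ D) ∪ ((D ∪ A) ∪ (A − D))' = {1,3,6,8,9,10}

{1,3,6,8,9,10}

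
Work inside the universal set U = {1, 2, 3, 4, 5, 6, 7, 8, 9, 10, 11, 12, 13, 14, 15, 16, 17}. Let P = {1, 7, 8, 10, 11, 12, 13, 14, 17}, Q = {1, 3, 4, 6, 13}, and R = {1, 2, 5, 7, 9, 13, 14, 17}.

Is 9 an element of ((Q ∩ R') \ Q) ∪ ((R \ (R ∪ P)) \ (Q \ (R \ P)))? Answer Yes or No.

No

9 ∈ R, so 9 ∉ R'
9 ∉ Q and 9 ∉ R', so 9 ∉ Q ∩ R'
9 ∉ (Q ∩ R') and 9 ∉ Q, so 9 ∉ (Q ∩ R') \ Q
9 ∈ R and 9 ∉ P, so 9 ∈ R ∪ P
9 ∈ R and 9 ∈ (R ∪ P), so 9 ∉ R \ (R ∪ P)
9 ∈ R and 9 ∉ P, so 9 ∈ R \ P
9 ∉ Q and 9 ∈ (R \ P), so 9 ∉ Q \ (R \ P)
9 ∉ (R \ (R ∪ P)) and 9 ∉ (Q \ (R \ P)), so 9 ∉ (R \ (R ∪ P)) \ (Q \ (R \ P))
9 ∉ ((Q ∩ R') \ Q) and 9 ∉ ((R \ (R ∪ P)) \ (Q \ (R \ P))), so 9 ∉ ((Q ∩ R') \ Q) ∪ ((R \ (R ∪ P)) \ (Q \ (R \ P)))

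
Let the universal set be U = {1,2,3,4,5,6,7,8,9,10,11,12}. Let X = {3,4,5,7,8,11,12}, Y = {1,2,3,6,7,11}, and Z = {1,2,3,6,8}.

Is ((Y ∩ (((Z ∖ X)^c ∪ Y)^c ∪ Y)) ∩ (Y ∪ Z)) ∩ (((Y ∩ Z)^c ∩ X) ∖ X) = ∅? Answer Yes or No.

Yes

Z ∖ X = {1,2,6}
(Z ∖ X)^c = {3,4,5,7,8,9,10,11,12}
(Z ∖ X)^c ∪ Y = {1,2,3,4,5,6,7,8,9,10,11,12}
((Z ∖ X)^c ∪ Y)^c = {}
((Z ∖ X)^c ∪ Y)^c ∪ Y = {1,2,3,6,7,11}
Y ∩ (((Z ∖ X)^c ∪ Y)^c ∪ Y) = {1,2,3,6,7,11}
Y ∪ Z = {1,2,3,6,7,8,11}
(Y ∩ (((Z ∖ X)^c ∪ Y)^c ∪ Y)) ∩ (Y ∪ Z) = {1,2,3,6,7,11}
Y ∩ Z = {1,2,3,6}
(Y ∩ Z)^c = {4,5,7,8,9,10,11,12}
(Y ∩ Z)^c ∩ X = {4,5,7,8,11,12}
((Y ∩ Z)^c ∩ X) ∖ X = {}
{1,2,3,6,7,11} and {} share no elements.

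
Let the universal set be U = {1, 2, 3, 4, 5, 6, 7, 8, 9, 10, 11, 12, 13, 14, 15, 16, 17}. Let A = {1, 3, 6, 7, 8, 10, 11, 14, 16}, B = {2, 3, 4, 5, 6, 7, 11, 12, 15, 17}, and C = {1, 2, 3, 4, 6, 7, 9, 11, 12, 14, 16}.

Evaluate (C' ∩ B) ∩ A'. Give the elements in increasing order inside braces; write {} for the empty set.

{5, 15, 17}

C' = {5, 8, 10, 13, 15, 17}
C' ∩ B = {5, 15, 17}
A' = {2, 4, 5, 9, 12, 13, 15, 17}
(C' ∩ B) ∩ A' = {5, 15, 17}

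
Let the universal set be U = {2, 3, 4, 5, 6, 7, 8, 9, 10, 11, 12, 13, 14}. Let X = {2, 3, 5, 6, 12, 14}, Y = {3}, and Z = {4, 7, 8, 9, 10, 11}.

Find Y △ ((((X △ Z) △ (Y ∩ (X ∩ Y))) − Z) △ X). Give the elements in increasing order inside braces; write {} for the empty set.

{}

X △ Z = {2, 3, 4, 5, 6, 7, 8, 9, 10, 11, 12, 14}
X ∩ Y = {3}
Y ∩ (X ∩ Y) = {3}
(X △ Z) △ (Y ∩ (X ∩ Y)) = {2, 4, 5, 6, 7, 8, 9, 10, 11, 12, 14}
((X △ Z) △ (Y ∩ (X ∩ Y))) − Z = {2, 5, 6, 12, 14}
(((X △ Z) △ (Y ∩ (X ∩ Y))) − Z) △ X = {3}
Y △ ((((X △ Z) △ (Y ∩ (X ∩ Y))) − Z) △ X) = {}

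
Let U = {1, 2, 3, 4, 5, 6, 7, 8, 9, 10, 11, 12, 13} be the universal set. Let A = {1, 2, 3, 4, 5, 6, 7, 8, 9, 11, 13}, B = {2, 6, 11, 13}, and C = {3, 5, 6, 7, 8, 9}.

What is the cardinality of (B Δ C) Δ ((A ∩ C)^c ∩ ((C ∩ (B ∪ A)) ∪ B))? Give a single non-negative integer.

B Δ C = {2, 3, 5, 7, 8, 9, 11, 13}
A ∩ C = {3, 5, 6, 7, 8, 9}
(A ∩ C)^c = {1, 2, 4, 10, 11, 12, 13}
B ∪ A = {1, 2, 3, 4, 5, 6, 7, 8, 9, 11, 13}
C ∩ (B ∪ A) = {3, 5, 6, 7, 8, 9}
(C ∩ (B ∪ A)) ∪ B = {2, 3, 5, 6, 7, 8, 9, 11, 13}
(A ∩ C)^c ∩ ((C ∩ (B ∪ A)) ∪ B) = {2, 11, 13}
(B Δ C) Δ ((A ∩ C)^c ∩ ((C ∩ (B ∪ A)) ∪ B)) = {3, 5, 7, 8, 9}
|(B Δ C) Δ ((A ∩ C)^c ∩ ((C ∩ (B ∪ A)) ∪ B))| = 5

5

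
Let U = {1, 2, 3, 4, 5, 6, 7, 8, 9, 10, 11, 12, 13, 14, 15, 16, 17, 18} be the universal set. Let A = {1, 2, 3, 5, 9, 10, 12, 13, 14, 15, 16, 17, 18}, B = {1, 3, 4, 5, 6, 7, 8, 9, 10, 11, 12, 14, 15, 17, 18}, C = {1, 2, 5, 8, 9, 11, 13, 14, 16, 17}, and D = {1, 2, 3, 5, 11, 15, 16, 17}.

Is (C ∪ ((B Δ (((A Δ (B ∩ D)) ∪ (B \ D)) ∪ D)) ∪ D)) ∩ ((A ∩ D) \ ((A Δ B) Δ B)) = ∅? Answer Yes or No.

B ∩ D = {1, 3, 5, 11, 15, 17}
A Δ (B ∩ D) = {2, 9, 10, 11, 12, 13, 14, 16, 18}
B \ D = {4, 6, 7, 8, 9, 10, 12, 14, 18}
(A Δ (B ∩ D)) ∪ (B \ D) = {2, 4, 6, 7, 8, 9, 10, 11, 12, 13, 14, 16, 18}
((A Δ (B ∩ D)) ∪ (B \ D)) ∪ D = {1, 2, 3, 4, 5, 6, 7, 8, 9, 10, 11, 12, 13, 14, 15, 16, 17, 18}
B Δ (((A Δ (B ∩ D)) ∪ (B \ D)) ∪ D) = {2, 13, 16}
(B Δ (((A Δ (B ∩ D)) ∪ (B \ D)) ∪ D)) ∪ D = {1, 2, 3, 5, 11, 13, 15, 16, 17}
C ∪ ((B Δ (((A Δ (B ∩ D)) ∪ (B \ D)) ∪ D)) ∪ D) = {1, 2, 3, 5, 8, 9, 11, 13, 14, 15, 16, 17}
A ∩ D = {1, 2, 3, 5, 15, 16, 17}
A Δ B = {2, 4, 6, 7, 8, 11, 13, 16}
(A Δ B) Δ B = {1, 2, 3, 5, 9, 10, 12, 13, 14, 15, 16, 17, 18}
(A ∩ D) \ ((A Δ B) Δ B) = {}
{1, 2, 3, 5, 8, 9, 11, 13, 14, 15, 16, 17} and {} share no elements.

Yes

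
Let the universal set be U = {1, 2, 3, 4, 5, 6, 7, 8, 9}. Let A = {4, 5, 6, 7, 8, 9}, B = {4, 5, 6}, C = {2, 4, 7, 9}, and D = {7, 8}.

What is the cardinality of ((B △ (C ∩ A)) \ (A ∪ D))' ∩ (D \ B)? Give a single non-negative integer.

C ∩ A = {4, 7, 9}
B △ (C ∩ A) = {5, 6, 7, 9}
A ∪ D = {4, 5, 6, 7, 8, 9}
(B △ (C ∩ A)) \ (A ∪ D) = {}
((B △ (C ∩ A)) \ (A ∪ D))' = {1, 2, 3, 4, 5, 6, 7, 8, 9}
D \ B = {7, 8}
((B △ (C ∩ A)) \ (A ∪ D))' ∩ (D \ B) = {7, 8}
|((B △ (C ∩ A)) \ (A ∪ D))' ∩ (D \ B)| = 2

2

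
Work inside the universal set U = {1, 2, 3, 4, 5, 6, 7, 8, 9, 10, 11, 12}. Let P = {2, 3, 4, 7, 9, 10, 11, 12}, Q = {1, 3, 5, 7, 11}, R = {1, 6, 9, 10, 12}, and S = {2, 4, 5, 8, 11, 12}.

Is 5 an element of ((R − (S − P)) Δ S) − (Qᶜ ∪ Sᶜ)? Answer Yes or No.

Yes

5 ∈ S and 5 ∉ P, so 5 ∈ S − P
5 ∉ R and 5 ∈ (S − P), so 5 ∉ R − (S − P)
5 ∉ (R − (S − P)) and 5 ∈ S, so 5 ∈ (R − (S − P)) Δ S
5 ∈ Q, so 5 ∉ Qᶜ
5 ∈ S, so 5 ∉ Sᶜ
5 ∉ Qᶜ and 5 ∉ Sᶜ, so 5 ∉ Qᶜ ∪ Sᶜ
5 ∈ ((R − (S − P)) Δ S) and 5 ∉ (Qᶜ ∪ Sᶜ), so 5 ∈ ((R − (S − P)) Δ S) − (Qᶜ ∪ Sᶜ)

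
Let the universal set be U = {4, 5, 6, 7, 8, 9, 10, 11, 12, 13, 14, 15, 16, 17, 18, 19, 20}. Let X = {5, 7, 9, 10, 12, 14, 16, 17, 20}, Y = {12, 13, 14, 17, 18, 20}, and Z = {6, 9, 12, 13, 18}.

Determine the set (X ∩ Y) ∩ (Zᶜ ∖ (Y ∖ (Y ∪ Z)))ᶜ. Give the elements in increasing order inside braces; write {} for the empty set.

X ∩ Y = {12, 14, 17, 20}
Zᶜ = {4, 5, 7, 8, 10, 11, 14, 15, 16, 17, 19, 20}
Y ∪ Z = {6, 9, 12, 13, 14, 17, 18, 20}
Y ∖ (Y ∪ Z) = {}
Zᶜ ∖ (Y ∖ (Y ∪ Z)) = {4, 5, 7, 8, 10, 11, 14, 15, 16, 17, 19, 20}
(Zᶜ ∖ (Y ∖ (Y ∪ Z)))ᶜ = {6, 9, 12, 13, 18}
(X ∩ Y) ∩ (Zᶜ ∖ (Y ∖ (Y ∪ Z)))ᶜ = {12}

{12}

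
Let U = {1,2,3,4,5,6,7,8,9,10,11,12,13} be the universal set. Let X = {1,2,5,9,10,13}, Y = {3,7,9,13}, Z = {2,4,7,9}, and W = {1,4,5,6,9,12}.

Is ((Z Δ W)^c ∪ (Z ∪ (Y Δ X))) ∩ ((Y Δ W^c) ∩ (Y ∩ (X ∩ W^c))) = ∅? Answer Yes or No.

Yes

Z Δ W = {1,2,5,6,7,12}
(Z Δ W)^c = {3,4,8,9,10,11,13}
Y Δ X = {1,2,3,5,7,10}
Z ∪ (Y Δ X) = {1,2,3,4,5,7,9,10}
(Z Δ W)^c ∪ (Z ∪ (Y Δ X)) = {1,2,3,4,5,7,8,9,10,11,13}
W^c = {2,3,7,8,10,11,13}
Y Δ W^c = {2,8,9,10,11}
X ∩ W^c = {2,10,13}
Y ∩ (X ∩ W^c) = {13}
(Y Δ W^c) ∩ (Y ∩ (X ∩ W^c)) = {}
{1,2,3,4,5,7,8,9,10,11,13} and {} share no elements.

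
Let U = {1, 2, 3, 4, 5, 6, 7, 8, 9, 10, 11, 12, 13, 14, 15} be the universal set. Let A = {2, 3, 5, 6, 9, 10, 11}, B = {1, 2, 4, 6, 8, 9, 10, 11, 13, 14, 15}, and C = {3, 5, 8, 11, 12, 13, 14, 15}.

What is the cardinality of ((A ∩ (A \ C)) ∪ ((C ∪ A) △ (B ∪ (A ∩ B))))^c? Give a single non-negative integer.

A \ C = {2, 6, 9, 10}
A ∩ (A \ C) = {2, 6, 9, 10}
C ∪ A = {2, 3, 5, 6, 8, 9, 10, 11, 12, 13, 14, 15}
A ∩ B = {2, 6, 9, 10, 11}
B ∪ (A ∩ B) = {1, 2, 4, 6, 8, 9, 10, 11, 13, 14, 15}
(C ∪ A) △ (B ∪ (A ∩ B)) = {1, 3, 4, 5, 12}
(A ∩ (A \ C)) ∪ ((C ∪ A) △ (B ∪ (A ∩ B))) = {1, 2, 3, 4, 5, 6, 9, 10, 12}
((A ∩ (A \ C)) ∪ ((C ∪ A) △ (B ∪ (A ∩ B))))^c = {7, 8, 11, 13, 14, 15}
|((A ∩ (A \ C)) ∪ ((C ∪ A) △ (B ∪ (A ∩ B))))^c| = 6

6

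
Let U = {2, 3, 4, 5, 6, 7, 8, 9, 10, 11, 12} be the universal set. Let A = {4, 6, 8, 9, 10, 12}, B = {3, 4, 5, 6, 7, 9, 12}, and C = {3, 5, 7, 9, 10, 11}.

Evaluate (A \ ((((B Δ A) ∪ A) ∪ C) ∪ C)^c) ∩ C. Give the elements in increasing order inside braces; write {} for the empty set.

B Δ A = {3, 5, 7, 8, 10}
(B Δ A) ∪ A = {3, 4, 5, 6, 7, 8, 9, 10, 12}
((B Δ A) ∪ A) ∪ C = {3, 4, 5, 6, 7, 8, 9, 10, 11, 12}
(((B Δ A) ∪ A) ∪ C) ∪ C = {3, 4, 5, 6, 7, 8, 9, 10, 11, 12}
((((B Δ A) ∪ A) ∪ C) ∪ C)^c = {2}
A \ ((((B Δ A) ∪ A) ∪ C) ∪ C)^c = {4, 6, 8, 9, 10, 12}
(A \ ((((B Δ A) ∪ A) ∪ C) ∪ C)^c) ∩ C = {9, 10}

{9, 10}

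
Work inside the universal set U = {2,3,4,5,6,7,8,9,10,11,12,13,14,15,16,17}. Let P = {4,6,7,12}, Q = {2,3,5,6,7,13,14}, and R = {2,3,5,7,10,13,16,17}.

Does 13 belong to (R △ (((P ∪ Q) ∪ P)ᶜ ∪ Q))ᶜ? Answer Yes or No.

13 ∉ P and 13 ∈ Q, so 13 ∈ P ∪ Q
13 ∈ (P ∪ Q) and 13 ∉ P, so 13 ∈ (P ∪ Q) ∪ P
13 ∉ ((P ∪ Q) ∪ P)ᶜ since 13 ∈ ((P ∪ Q) ∪ P)
13 ∉ ((P ∪ Q) ∪ P)ᶜ and 13 ∈ Q, so 13 ∈ ((P ∪ Q) ∪ P)ᶜ ∪ Q
13 ∈ R and 13 ∈ (((P ∪ Q) ∪ P)ᶜ ∪ Q), so 13 ∉ R △ (((P ∪ Q) ∪ P)ᶜ ∪ Q)
13 ∈ (R △ (((P ∪ Q) ∪ P)ᶜ ∪ Q))ᶜ since 13 ∉ (R △ (((P ∪ Q) ∪ P)ᶜ ∪ Q))

Yes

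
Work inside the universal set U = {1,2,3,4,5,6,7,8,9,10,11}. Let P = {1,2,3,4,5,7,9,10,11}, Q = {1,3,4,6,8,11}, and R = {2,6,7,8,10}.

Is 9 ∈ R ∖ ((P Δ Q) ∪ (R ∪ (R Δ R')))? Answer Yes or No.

No

9 ∈ P and 9 ∉ Q, so 9 ∈ P Δ Q
9 ∉ R, so 9 ∈ R'
9 ∉ R and 9 ∈ R', so 9 ∈ R Δ R'
9 ∉ R and 9 ∈ (R Δ R'), so 9 ∈ R ∪ (R Δ R')
9 ∈ (P Δ Q) and 9 ∈ (R ∪ (R Δ R')), so 9 ∈ (P Δ Q) ∪ (R ∪ (R Δ R'))
9 ∉ R and 9 ∈ ((P Δ Q) ∪ (R ∪ (R Δ R'))), so 9 ∉ R ∖ ((P Δ Q) ∪ (R ∪ (R Δ R')))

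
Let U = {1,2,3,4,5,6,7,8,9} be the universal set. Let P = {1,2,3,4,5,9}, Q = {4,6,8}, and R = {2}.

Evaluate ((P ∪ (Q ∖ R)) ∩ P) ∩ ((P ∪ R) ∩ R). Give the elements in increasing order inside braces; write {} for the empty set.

{2}

Q ∖ R = {4,6,8}
P ∪ (Q ∖ R) = {1,2,3,4,5,6,8,9}
(P ∪ (Q ∖ R)) ∩ P = {1,2,3,4,5,9}
P ∪ R = {1,2,3,4,5,9}
(P ∪ R) ∩ R = {2}
((P ∪ (Q ∖ R)) ∩ P) ∩ ((P ∪ R) ∩ R) = {2}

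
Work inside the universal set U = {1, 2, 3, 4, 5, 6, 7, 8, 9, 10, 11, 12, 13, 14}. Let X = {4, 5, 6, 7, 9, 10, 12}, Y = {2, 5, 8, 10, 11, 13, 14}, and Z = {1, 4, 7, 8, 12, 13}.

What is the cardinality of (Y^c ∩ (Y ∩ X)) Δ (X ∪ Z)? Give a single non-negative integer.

Y^c = {1, 3, 4, 6, 7, 9, 12}
Y ∩ X = {5, 10}
Y^c ∩ (Y ∩ X) = {}
X ∪ Z = {1, 4, 5, 6, 7, 8, 9, 10, 12, 13}
(Y^c ∩ (Y ∩ X)) Δ (X ∪ Z) = {1, 4, 5, 6, 7, 8, 9, 10, 12, 13}
|(Y^c ∩ (Y ∩ X)) Δ (X ∪ Z)| = 10

10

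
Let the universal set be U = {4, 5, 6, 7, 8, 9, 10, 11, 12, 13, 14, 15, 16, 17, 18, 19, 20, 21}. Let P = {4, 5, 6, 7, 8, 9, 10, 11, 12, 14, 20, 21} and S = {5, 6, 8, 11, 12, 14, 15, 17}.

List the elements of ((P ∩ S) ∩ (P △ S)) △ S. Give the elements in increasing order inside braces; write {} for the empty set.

P ∩ S = {5, 6, 8, 11, 12, 14}
P △ S = {4, 7, 9, 10, 15, 17, 20, 21}
(P ∩ S) ∩ (P △ S) = {}
((P ∩ S) ∩ (P △ S)) △ S = {5, 6, 8, 11, 12, 14, 15, 17}

{5, 6, 8, 11, 12, 14, 15, 17}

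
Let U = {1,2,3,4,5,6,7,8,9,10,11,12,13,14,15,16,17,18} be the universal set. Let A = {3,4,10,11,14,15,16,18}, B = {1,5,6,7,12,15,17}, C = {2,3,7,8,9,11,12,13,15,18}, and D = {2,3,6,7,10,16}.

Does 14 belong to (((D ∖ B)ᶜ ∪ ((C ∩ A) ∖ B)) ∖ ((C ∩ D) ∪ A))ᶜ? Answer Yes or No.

14 ∉ D and 14 ∉ B, so 14 ∉ D ∖ B
14 ∈ (D ∖ B)ᶜ since 14 ∉ (D ∖ B)
14 ∉ C and 14 ∈ A, so 14 ∉ C ∩ A
14 ∉ (C ∩ A) and 14 ∉ B, so 14 ∉ (C ∩ A) ∖ B
14 ∈ (D ∖ B)ᶜ and 14 ∉ ((C ∩ A) ∖ B), so 14 ∈ (D ∖ B)ᶜ ∪ ((C ∩ A) ∖ B)
14 ∉ C and 14 ∉ D, so 14 ∉ C ∩ D
14 ∉ (C ∩ D) and 14 ∈ A, so 14 ∈ (C ∩ D) ∪ A
14 ∈ ((D ∖ B)ᶜ ∪ ((C ∩ A) ∖ B)) and 14 ∈ ((C ∩ D) ∪ A), so 14 ∉ ((D ∖ B)ᶜ ∪ ((C ∩ A) ∖ B)) ∖ ((C ∩ D) ∪ A)
14 ∈ (((D ∖ B)ᶜ ∪ ((C ∩ A) ∖ B)) ∖ ((C ∩ D) ∪ A))ᶜ since 14 ∉ (((D ∖ B)ᶜ ∪ ((C ∩ A) ∖ B)) ∖ ((C ∩ D) ∪ A))

Yes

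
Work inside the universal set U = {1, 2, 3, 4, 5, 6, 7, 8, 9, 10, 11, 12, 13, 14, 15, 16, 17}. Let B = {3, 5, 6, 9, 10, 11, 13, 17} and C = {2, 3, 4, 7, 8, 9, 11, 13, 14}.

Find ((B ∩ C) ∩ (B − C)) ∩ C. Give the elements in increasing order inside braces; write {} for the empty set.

{}

B ∩ C = {3, 9, 11, 13}
B − C = {5, 6, 10, 17}
(B ∩ C) ∩ (B − C) = {}
((B ∩ C) ∩ (B − C)) ∩ C = {}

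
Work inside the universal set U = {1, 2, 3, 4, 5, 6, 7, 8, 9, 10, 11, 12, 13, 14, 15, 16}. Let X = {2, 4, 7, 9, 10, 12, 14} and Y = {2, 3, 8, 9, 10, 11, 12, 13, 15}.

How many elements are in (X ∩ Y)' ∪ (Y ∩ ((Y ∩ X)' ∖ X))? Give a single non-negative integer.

12

X ∩ Y = {2, 9, 10, 12}
(X ∩ Y)' = {1, 3, 4, 5, 6, 7, 8, 11, 13, 14, 15, 16}
Y ∩ X = {2, 9, 10, 12}
(Y ∩ X)' = {1, 3, 4, 5, 6, 7, 8, 11, 13, 14, 15, 16}
(Y ∩ X)' ∖ X = {1, 3, 5, 6, 8, 11, 13, 15, 16}
Y ∩ ((Y ∩ X)' ∖ X) = {3, 8, 11, 13, 15}
(X ∩ Y)' ∪ (Y ∩ ((Y ∩ X)' ∖ X)) = {1, 3, 4, 5, 6, 7, 8, 11, 13, 14, 15, 16}
|(X ∩ Y)' ∪ (Y ∩ ((Y ∩ X)' ∖ X))| = 12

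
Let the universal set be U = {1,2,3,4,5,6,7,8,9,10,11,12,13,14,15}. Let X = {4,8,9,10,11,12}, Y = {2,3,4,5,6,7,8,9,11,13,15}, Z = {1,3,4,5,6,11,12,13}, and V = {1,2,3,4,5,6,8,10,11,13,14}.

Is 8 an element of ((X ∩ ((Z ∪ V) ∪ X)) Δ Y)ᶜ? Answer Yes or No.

8 ∉ Z and 8 ∈ V, so 8 ∈ Z ∪ V
8 ∈ (Z ∪ V) and 8 ∈ X, so 8 ∈ (Z ∪ V) ∪ X
8 ∈ X and 8 ∈ ((Z ∪ V) ∪ X), so 8 ∈ X ∩ ((Z ∪ V) ∪ X)
8 ∈ (X ∩ ((Z ∪ V) ∪ X)) and 8 ∈ Y, so 8 ∉ (X ∩ ((Z ∪ V) ∪ X)) Δ Y
8 ∈ ((X ∩ ((Z ∪ V) ∪ X)) Δ Y)ᶜ since 8 ∉ ((X ∩ ((Z ∪ V) ∪ X)) Δ Y)

Yes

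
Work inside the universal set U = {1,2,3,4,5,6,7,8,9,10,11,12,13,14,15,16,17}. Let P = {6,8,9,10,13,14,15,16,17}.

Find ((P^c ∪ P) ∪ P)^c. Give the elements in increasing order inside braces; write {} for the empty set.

P^c = {1,2,3,4,5,7,11,12}
P^c ∪ P = {1,2,3,4,5,6,7,8,9,10,11,12,13,14,15,16,17}
(P^c ∪ P) ∪ P = {1,2,3,4,5,6,7,8,9,10,11,12,13,14,15,16,17}
((P^c ∪ P) ∪ P)^c = {}

{}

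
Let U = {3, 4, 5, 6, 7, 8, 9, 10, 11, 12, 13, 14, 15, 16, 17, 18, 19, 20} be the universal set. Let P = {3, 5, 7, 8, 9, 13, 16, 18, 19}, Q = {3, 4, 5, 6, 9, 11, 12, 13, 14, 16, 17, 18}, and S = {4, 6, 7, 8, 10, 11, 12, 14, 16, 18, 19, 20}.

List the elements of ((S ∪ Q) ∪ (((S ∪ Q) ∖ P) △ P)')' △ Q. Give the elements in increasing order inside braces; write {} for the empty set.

{3, 4, 5, 6, 9, 11, 12, 13, 14, 16, 17, 18}

S ∪ Q = {3, 4, 5, 6, 7, 8, 9, 10, 11, 12, 13, 14, 16, 17, 18, 19, 20}
(S ∪ Q) ∖ P = {4, 6, 10, 11, 12, 14, 17, 20}
((S ∪ Q) ∖ P) △ P = {3, 4, 5, 6, 7, 8, 9, 10, 11, 12, 13, 14, 16, 17, 18, 19, 20}
(((S ∪ Q) ∖ P) △ P)' = {15}
(S ∪ Q) ∪ (((S ∪ Q) ∖ P) △ P)' = {3, 4, 5, 6, 7, 8, 9, 10, 11, 12, 13, 14, 15, 16, 17, 18, 19, 20}
((S ∪ Q) ∪ (((S ∪ Q) ∖ P) △ P)')' = {}
((S ∪ Q) ∪ (((S ∪ Q) ∖ P) △ P)')' △ Q = {3, 4, 5, 6, 9, 11, 12, 13, 14, 16, 17, 18}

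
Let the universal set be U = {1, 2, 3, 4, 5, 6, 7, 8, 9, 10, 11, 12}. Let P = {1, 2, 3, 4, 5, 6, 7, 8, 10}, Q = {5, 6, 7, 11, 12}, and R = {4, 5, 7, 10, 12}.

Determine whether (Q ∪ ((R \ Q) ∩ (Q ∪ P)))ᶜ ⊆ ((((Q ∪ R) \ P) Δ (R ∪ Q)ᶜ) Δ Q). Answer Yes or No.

R \ Q = {4, 10}
Q ∪ P = {1, 2, 3, 4, 5, 6, 7, 8, 10, 11, 12}
(R \ Q) ∩ (Q ∪ P) = {4, 10}
Q ∪ ((R \ Q) ∩ (Q ∪ P)) = {4, 5, 6, 7, 10, 11, 12}
(Q ∪ ((R \ Q) ∩ (Q ∪ P)))ᶜ = {1, 2, 3, 8, 9}
Q ∪ R = {4, 5, 6, 7, 10, 11, 12}
(Q ∪ R) \ P = {11, 12}
R ∪ Q = {4, 5, 6, 7, 10, 11, 12}
(R ∪ Q)ᶜ = {1, 2, 3, 8, 9}
((Q ∪ R) \ P) Δ (R ∪ Q)ᶜ = {1, 2, 3, 8, 9, 11, 12}
(((Q ∪ R) \ P) Δ (R ∪ Q)ᶜ) Δ Q = {1, 2, 3, 5, 6, 7, 8, 9}
Every element of {1, 2, 3, 8, 9} is in {1, 2, 3, 5, 6, 7, 8, 9}, so (Q ∪ ((R \ Q) ∩ (Q ∪ P)))ᶜ ⊆ (((Q ∪ R) \ P) Δ (R ∪ Q)ᶜ) Δ Q.

Yes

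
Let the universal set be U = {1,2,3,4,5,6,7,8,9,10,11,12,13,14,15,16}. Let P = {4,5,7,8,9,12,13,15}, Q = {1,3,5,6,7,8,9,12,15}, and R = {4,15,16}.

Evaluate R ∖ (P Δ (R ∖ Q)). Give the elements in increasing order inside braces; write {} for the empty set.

{4}

R ∖ Q = {4,16}
P Δ (R ∖ Q) = {5,7,8,9,12,13,15,16}
R ∖ (P Δ (R ∖ Q)) = {4}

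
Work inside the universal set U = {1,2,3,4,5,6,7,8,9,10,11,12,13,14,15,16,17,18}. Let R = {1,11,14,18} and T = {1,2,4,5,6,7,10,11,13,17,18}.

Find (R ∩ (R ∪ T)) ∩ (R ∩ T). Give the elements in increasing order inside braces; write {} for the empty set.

R ∪ T = {1,2,4,5,6,7,10,11,13,14,17,18}
R ∩ (R ∪ T) = {1,11,14,18}
R ∩ T = {1,11,18}
(R ∩ (R ∪ T)) ∩ (R ∩ T) = {1,11,18}

{1,11,18}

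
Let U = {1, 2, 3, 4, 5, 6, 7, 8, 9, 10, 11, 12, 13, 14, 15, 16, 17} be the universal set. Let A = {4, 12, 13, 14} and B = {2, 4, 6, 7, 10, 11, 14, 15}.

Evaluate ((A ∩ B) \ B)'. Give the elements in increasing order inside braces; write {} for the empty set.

A ∩ B = {4, 14}
(A ∩ B) \ B = {}
((A ∩ B) \ B)' = {1, 2, 3, 4, 5, 6, 7, 8, 9, 10, 11, 12, 13, 14, 15, 16, 17}

{1, 2, 3, 4, 5, 6, 7, 8, 9, 10, 11, 12, 13, 14, 15, 16, 17}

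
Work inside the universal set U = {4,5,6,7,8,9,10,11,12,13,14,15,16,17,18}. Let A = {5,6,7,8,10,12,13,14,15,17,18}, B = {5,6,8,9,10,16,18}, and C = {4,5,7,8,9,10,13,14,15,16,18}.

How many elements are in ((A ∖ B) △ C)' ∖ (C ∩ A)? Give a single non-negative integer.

A ∖ B = {7,12,13,14,15,17}
(A ∖ B) △ C = {4,5,8,9,10,12,16,17,18}
((A ∖ B) △ C)' = {6,7,11,13,14,15}
C ∩ A = {5,7,8,10,13,14,15,18}
((A ∖ B) △ C)' ∖ (C ∩ A) = {6,11}
|((A ∖ B) △ C)' ∖ (C ∩ A)| = 2

2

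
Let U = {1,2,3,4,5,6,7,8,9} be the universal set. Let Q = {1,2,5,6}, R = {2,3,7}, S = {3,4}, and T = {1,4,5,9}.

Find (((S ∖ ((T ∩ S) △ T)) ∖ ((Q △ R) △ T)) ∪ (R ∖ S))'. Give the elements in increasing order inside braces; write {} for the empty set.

T ∩ S = {4}
(T ∩ S) △ T = {1,5,9}
S ∖ ((T ∩ S) △ T) = {3,4}
Q △ R = {1,3,5,6,7}
(Q △ R) △ T = {3,4,6,7,9}
(S ∖ ((T ∩ S) △ T)) ∖ ((Q △ R) △ T) = {}
R ∖ S = {2,7}
((S ∖ ((T ∩ S) △ T)) ∖ ((Q △ R) △ T)) ∪ (R ∖ S) = {2,7}
(((S ∖ ((T ∩ S) △ T)) ∖ ((Q △ R) △ T)) ∪ (R ∖ S))' = {1,3,4,5,6,8,9}

{1,3,4,5,6,8,9}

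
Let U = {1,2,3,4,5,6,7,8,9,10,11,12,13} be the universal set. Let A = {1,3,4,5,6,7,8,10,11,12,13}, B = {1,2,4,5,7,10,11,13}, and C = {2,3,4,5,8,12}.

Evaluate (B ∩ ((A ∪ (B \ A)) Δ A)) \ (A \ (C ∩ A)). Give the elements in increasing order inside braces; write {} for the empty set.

{2}

B \ A = {2}
A ∪ (B \ A) = {1,2,3,4,5,6,7,8,10,11,12,13}
(A ∪ (B \ A)) Δ A = {2}
B ∩ ((A ∪ (B \ A)) Δ A) = {2}
C ∩ A = {3,4,5,8,12}
A \ (C ∩ A) = {1,6,7,10,11,13}
(B ∩ ((A ∪ (B \ A)) Δ A)) \ (A \ (C ∩ A)) = {2}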